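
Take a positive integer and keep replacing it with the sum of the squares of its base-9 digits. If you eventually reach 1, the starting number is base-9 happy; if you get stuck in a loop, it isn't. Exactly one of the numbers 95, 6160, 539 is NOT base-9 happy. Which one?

95: 95 → 27 → 9 → 1  — reaches 1 (base-9 happy)
6160: 6160 → 96 → 38 → 20 → 8 → 64 → 50 → 50  — repeats 50 (not base-9 happy)
539: 539 → 125 → 81 → 1  — reaches 1 (base-9 happy)

6160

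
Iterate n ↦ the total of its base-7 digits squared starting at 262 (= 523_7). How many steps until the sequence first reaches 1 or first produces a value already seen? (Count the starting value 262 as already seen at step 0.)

5

262 = (5,2,3)_7 → 38
38 = (5,3)_7 → 34
34 = (4,6)_7 → 52
52 = (1,0,3)_7 → 10
10 = (1,3)_7 → 10  — 10 repeats.
That took 5 steps.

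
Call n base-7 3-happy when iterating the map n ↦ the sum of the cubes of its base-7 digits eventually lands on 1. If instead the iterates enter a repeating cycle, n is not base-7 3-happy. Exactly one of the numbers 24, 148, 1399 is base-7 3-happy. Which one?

24: 24 → 54 → 126 → 72 → 36 → 126  — repeats 126 (not base-7 3-happy)
148: 148 → 28 → 64 → 10 → 28  — repeats 28 (not base-7 3-happy)
1399: 1399 → 307 → 433 → 343 → 1  — reaches 1 (base-7 3-happy)

1399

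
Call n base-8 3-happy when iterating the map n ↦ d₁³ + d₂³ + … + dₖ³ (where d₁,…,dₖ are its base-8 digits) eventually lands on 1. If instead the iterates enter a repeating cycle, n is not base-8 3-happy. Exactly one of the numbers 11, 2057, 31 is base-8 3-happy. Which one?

2057

11: 11 → 28 → 91 → 55 → 559 → 469 → 476 → 434 → 440 → 559  — repeats 559 (not base-8 3-happy)
2057: 2057 → 66 → 9 → 2 → 8 → 1  — reaches 1 (base-8 3-happy)
31: 31 → 370 → 349 → 277 → 197 → 152 → 35 → 91 → 55 → 559 → 469 → 476 → 434 → 440 → 559  — repeats 559 (not base-8 3-happy)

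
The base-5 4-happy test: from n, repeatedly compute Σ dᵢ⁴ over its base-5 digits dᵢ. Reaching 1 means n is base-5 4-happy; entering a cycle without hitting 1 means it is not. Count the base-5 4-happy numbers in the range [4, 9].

1

4: 4 → 256 → 18 → 162 → 34 → 258 → 98 → 418 → 244 → 594 → 674 → 514 → 528 → 338 → 194 → 354 → 528  (repeats 528)
5: 5 → 1  (reaches 1)
6: 6 → 2 → 16 → 82 → 98 → 418 → 244 → 594 → 674 → 514 → 528 → 338 → 194 → 354 → 528  (repeats 528)
7: 7 → 17 → 97 → 353 → 353  (repeats 353)
8: 8 → 82 → 98 → 418 → 244 → 594 → 674 → 514 → 528 → 338 → 194 → 354 → 528  (repeats 528)
9: 9 → 257 → 33 → 83 → 163 → 99 → 593 → 499 → 849 → 595 → 593  (repeats 593)
base-5 4-happy: 5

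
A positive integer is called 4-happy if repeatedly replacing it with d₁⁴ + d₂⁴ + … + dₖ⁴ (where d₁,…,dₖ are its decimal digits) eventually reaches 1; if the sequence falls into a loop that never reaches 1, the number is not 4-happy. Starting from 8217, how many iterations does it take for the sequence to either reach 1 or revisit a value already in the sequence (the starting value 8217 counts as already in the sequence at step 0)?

8217 → 8⁴ + 2⁴ + 1⁴ + 7⁴ = 6514
6514 → 6⁴ + 5⁴ + 1⁴ + 4⁴ = 2178
2178 → 2⁴ + 1⁴ + 7⁴ + 8⁴ = 6514  — 6514 repeats.
That took 3 steps.

3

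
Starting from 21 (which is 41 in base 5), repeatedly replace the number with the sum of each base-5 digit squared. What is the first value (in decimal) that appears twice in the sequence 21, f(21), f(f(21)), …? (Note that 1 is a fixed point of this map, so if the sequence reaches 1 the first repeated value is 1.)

13

21 = (4,1)_5 → 4² + 1² = 17
17 = (3,2)_5 → 3² + 2² = 13
13 = (2,3)_5 → 2² + 3² = 13  — 13 already appeared earlier.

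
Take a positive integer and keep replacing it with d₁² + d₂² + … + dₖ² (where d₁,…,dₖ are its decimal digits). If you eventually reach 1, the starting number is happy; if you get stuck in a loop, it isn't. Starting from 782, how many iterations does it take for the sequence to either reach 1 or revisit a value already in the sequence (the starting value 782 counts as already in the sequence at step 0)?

13

782 → 117
117 → 51
51 → 26
26 → 40
40 → 16
16 → 37
37 → 58
58 → 89
89 → 145
145 → 42
42 → 20
20 → 4
4 → 16  — 16 repeats.
That took 13 steps.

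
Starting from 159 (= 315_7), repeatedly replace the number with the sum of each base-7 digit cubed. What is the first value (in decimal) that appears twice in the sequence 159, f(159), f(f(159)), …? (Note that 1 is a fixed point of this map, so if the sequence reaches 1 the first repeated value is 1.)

159 = (3,1,5)_7 → 3³ + 1³ + 5³ = 153
153 = (3,0,6)_7 → 3³ + 0³ + 6³ = 243
243 = (4,6,5)_7 → 4³ + 6³ + 5³ = 405
405 = (1,1,1,6)_7 → 1³ + 1³ + 1³ + 6³ = 219
219 = (4,3,2)_7 → 4³ + 3³ + 2³ = 99
99 = (2,0,1)_7 → 2³ + 0³ + 1³ = 9
9 = (1,2)_7 → 1³ + 2³ = 9  — 9 already appeared earlier.

9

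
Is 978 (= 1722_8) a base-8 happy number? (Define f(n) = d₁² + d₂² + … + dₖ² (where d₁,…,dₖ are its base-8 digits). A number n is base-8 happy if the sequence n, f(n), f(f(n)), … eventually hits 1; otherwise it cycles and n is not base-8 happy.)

not base-8 happy

978 = (1,7,2,2)_8 → 58
58 = (7,2)_8 → 53
53 = (6,5)_8 → 61
61 = (7,5)_8 → 74
74 = (1,1,2)_8 → 6
6 = (6)_8 → 36
36 = (4,4)_8 → 32
32 = (4,0)_8 → 16
16 = (2,0)_8 → 4
4 = (4)_8 → 16  — 16 already seen; the sequence cycles without reaching 1.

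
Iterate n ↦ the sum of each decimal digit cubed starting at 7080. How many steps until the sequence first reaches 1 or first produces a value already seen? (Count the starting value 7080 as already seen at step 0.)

9

7080 → 7³ + 0³ + 8³ + 0³ = 855
855 → 8³ + 5³ + 5³ = 762
762 → 7³ + 6³ + 2³ = 567
567 → 5³ + 6³ + 7³ = 684
684 → 6³ + 8³ + 4³ = 792
792 → 7³ + 9³ + 2³ = 1080
1080 → 1³ + 0³ + 8³ + 0³ = 513
513 → 5³ + 1³ + 3³ = 153
153 → 1³ + 5³ + 3³ = 153  — 153 repeats.
That took 9 steps.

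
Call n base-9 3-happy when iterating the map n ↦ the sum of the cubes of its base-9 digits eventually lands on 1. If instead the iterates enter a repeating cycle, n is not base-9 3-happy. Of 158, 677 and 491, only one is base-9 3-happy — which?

491

158: 158 → 638 → 1198 → 470 → 476 → 980 → 540 → 432 → 152 → 856 → 128 → 134 → 638  — repeats 638 (not base-9 3-happy)
677: 677 → 547 → 775 → 127 → 127  — repeats 127 (not base-9 3-happy)
491: 491 → 341 → 577 → 345 → 99 → 9 → 1  — reaches 1 (base-9 3-happy)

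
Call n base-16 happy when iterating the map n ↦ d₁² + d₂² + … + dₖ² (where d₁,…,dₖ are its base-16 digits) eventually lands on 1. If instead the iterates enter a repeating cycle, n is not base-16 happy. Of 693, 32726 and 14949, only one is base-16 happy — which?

693

693: 693 → 150 → 117 → 74 → 116 → 65 → 17 → 2 → 4 → 16 → 1  — reaches 1 (base-16 happy)
32726: 32726 → 479 → 395 → 186 → 221 → 338 → 30 → 197 → 169 → 181 → 146 → 85 → 50 → 13 → 169  — repeats 169 (not base-16 happy)
14949: 14949 → 170 → 200 → 208 → 169 → 181 → 146 → 85 → 50 → 13 → 169  — repeats 169 (not base-16 happy)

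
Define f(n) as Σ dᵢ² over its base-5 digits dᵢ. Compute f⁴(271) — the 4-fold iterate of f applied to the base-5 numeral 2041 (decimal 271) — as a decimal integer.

271 = (2,0,4,1)_5 → 2² + 0² + 4² + 1² = 21
21 = (4,1)_5 → 4² + 1² = 17
17 = (3,2)_5 → 3² + 2² = 13
13 = (2,3)_5 → 2² + 3² = 13

13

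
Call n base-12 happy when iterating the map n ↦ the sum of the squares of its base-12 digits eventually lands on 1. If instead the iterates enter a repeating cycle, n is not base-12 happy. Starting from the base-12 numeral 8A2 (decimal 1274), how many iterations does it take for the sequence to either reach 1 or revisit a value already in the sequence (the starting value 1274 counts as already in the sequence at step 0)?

4

1274 = (8,10,2)_12 → 8² + 10² + 2² = 168
168 = (1,2,0)_12 → 1² + 2² + 0² = 5
5 = (5)_12 → 5² = 25
25 = (2,1)_12 → 2² + 1² = 5  — 5 repeats.
That took 4 steps.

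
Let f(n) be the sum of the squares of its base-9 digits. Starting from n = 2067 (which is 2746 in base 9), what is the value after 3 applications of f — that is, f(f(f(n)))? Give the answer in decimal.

41

2067 = (2,7,4,6)_9 → 2² + 7² + 4² + 6² = 105
105 = (1,2,6)_9 → 1² + 2² + 6² = 41
41 = (4,5)_9 → 4² + 5² = 41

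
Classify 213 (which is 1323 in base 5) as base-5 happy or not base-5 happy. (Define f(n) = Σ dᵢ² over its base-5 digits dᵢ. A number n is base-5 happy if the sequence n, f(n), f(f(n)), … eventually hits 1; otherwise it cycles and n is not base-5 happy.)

213 = (1,3,2,3)_5 → 1² + 3² + 2² + 3² = 1 + 9 + 4 + 9 = 23
23 = (4,3)_5 → 4² + 3² = 16 + 9 = 25
25 = (1,0,0)_5 → 1² + 0² + 0² = 1 + 0 + 0 = 1  — reached 1.

base-5 happy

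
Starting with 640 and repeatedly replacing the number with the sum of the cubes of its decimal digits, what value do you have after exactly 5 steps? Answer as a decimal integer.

640 → 6³ + 4³ + 0³ = 280
280 → 2³ + 8³ + 0³ = 520
520 → 5³ + 2³ + 0³ = 133
133 → 1³ + 3³ + 3³ = 55
55 → 5³ + 5³ = 250

250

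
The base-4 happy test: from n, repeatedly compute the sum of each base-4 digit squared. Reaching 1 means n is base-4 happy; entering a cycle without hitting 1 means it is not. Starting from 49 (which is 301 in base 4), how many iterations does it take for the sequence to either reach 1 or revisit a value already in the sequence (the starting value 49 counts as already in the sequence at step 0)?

49 = (3,0,1)_4 → 3² + 0² + 1² = 9 + 0 + 1 = 10
10 = (2,2)_4 → 2² + 2² = 4 + 4 = 8
8 = (2,0)_4 → 2² + 0² = 4 + 0 = 4
4 = (1,0)_4 → 1² + 0² = 1 + 0 = 1  — reached 1.
That took 4 steps.

4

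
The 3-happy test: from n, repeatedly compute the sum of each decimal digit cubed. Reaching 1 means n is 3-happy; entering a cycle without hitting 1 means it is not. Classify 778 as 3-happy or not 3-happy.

3-happy

778 → 1198
1198 → 1243
1243 → 100
100 → 1  — reached 1.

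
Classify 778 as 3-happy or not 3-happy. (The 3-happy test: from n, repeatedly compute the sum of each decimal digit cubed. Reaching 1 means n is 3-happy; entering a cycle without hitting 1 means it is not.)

3-happy

778 → 1198
1198 → 1243
1243 → 100
100 → 1  — reached 1.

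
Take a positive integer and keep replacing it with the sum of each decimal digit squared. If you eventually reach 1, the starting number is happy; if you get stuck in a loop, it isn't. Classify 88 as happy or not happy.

not happy

88 → 8² + 8² = 64 + 64 = 128
128 → 1² + 2² + 8² = 1 + 4 + 64 = 69
69 → 6² + 9² = 36 + 81 = 117
117 → 1² + 1² + 7² = 1 + 1 + 49 = 51
51 → 5² + 1² = 25 + 1 = 26
26 → 2² + 6² = 4 + 36 = 40
40 → 4² + 0² = 16 + 0 = 16
16 → 1² + 6² = 1 + 36 = 37
37 → 3² + 7² = 9 + 49 = 58
58 → 5² + 8² = 25 + 64 = 89
89 → 8² + 9² = 64 + 81 = 145
145 → 1² + 4² + 5² = 1 + 16 + 25 = 42
42 → 4² + 2² = 16 + 4 = 20
20 → 2² + 0² = 4 + 0 = 4
4 → 4² = 16  — 16 already seen; the sequence cycles without reaching 1.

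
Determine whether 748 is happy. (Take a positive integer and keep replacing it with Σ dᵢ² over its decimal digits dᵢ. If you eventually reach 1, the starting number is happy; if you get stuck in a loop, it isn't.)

happy

748 → 7² + 4² + 8² = 129
129 → 1² + 2² + 9² = 86
86 → 8² + 6² = 100
100 → 1² + 0² + 0² = 1  — reached 1.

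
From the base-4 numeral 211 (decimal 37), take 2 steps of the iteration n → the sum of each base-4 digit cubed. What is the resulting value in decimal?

16

37 = (2,1,1)_4 → 2³ + 1³ + 1³ = 8 + 1 + 1 = 10
10 = (2,2)_4 → 2³ + 2³ = 8 + 8 = 16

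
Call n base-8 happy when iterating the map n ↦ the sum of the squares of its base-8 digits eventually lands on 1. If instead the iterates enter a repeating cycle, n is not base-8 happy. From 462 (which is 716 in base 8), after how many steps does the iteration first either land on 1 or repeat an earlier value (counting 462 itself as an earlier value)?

5

462 = (7,1,6)_8 → 7² + 1² + 6² = 86
86 = (1,2,6)_8 → 1² + 2² + 6² = 41
41 = (5,1)_8 → 5² + 1² = 26
26 = (3,2)_8 → 3² + 2² = 13
13 = (1,5)_8 → 1² + 5² = 26  — 26 repeats.
That took 5 steps.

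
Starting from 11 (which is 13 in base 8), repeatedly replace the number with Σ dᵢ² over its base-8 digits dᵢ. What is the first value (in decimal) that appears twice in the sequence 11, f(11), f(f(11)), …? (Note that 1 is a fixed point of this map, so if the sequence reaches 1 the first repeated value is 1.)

10

11 = (1,3)_8 → 1² + 3² = 1 + 9 = 10
10 = (1,2)_8 → 1² + 2² = 1 + 4 = 5
5 = (5)_8 → 5² = 25
25 = (3,1)_8 → 3² + 1² = 9 + 1 = 10  — 10 already appeared earlier.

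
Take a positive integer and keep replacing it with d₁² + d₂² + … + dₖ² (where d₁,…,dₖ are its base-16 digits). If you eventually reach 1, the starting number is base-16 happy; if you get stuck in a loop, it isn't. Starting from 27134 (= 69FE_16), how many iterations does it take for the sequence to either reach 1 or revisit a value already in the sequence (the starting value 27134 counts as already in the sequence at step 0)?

27134 = (6,9,15,14)_16 → 6² + 9² + 15² + 14² = 36 + 81 + 225 + 196 = 538
538 = (2,1,10)_16 → 2² + 1² + 10² = 4 + 1 + 100 = 105
105 = (6,9)_16 → 6² + 9² = 36 + 81 = 117
117 = (7,5)_16 → 7² + 5² = 49 + 25 = 74
74 = (4,10)_16 → 4² + 10² = 16 + 100 = 116
116 = (7,4)_16 → 7² + 4² = 49 + 16 = 65
65 = (4,1)_16 → 4² + 1² = 16 + 1 = 17
17 = (1,1)_16 → 1² + 1² = 1 + 1 = 2
2 = (2)_16 → 2² = 4
4 = (4)_16 → 4² = 16
16 = (1,0)_16 → 1² + 0² = 1 + 0 = 1  — reached 1.
That took 11 steps.

11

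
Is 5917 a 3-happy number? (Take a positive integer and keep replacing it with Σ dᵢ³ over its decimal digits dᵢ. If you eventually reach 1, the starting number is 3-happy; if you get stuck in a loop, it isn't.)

5917 → 5³ + 9³ + 1³ + 7³ = 125 + 729 + 1 + 343 = 1198
1198 → 1³ + 1³ + 9³ + 8³ = 1 + 1 + 729 + 512 = 1243
1243 → 1³ + 2³ + 4³ + 3³ = 1 + 8 + 64 + 27 = 100
100 → 1³ + 0³ + 0³ = 1 + 0 + 0 = 1  — reached 1.

3-happy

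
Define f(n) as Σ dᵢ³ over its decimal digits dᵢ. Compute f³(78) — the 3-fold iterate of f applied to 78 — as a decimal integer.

567

78 → 855
855 → 762
762 → 567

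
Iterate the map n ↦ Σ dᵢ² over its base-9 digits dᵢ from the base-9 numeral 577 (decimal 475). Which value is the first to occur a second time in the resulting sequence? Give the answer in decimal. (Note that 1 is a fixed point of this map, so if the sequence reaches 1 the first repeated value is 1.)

53

475 = (5,7,7)_9 → 5² + 7² + 7² = 123
123 = (1,4,6)_9 → 1² + 4² + 6² = 53
53 = (5,8)_9 → 5² + 8² = 89
89 = (1,0,8)_9 → 1² + 0² + 8² = 65
65 = (7,2)_9 → 7² + 2² = 53  — 53 already appeared earlier.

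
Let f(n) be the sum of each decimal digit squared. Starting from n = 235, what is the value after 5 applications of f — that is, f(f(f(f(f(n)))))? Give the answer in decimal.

145

235 → 2² + 3² + 5² = 38
38 → 3² + 8² = 73
73 → 7² + 3² = 58
58 → 5² + 8² = 89
89 → 8² + 9² = 145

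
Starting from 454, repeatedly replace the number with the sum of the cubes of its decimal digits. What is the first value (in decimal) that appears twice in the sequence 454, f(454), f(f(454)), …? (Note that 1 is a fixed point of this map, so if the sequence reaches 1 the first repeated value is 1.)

160

454 → 253
253 → 160
160 → 217
217 → 352
352 → 160  — 160 already appeared earlier.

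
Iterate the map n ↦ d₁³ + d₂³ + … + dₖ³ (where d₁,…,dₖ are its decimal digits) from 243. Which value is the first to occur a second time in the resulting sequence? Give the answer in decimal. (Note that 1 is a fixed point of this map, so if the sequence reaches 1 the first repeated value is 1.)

243 → 2³ + 4³ + 3³ = 99
99 → 9³ + 9³ = 1458
1458 → 1³ + 4³ + 5³ + 8³ = 702
702 → 7³ + 0³ + 2³ = 351
351 → 3³ + 5³ + 1³ = 153
153 → 1³ + 5³ + 3³ = 153  — 153 already appeared earlier.

153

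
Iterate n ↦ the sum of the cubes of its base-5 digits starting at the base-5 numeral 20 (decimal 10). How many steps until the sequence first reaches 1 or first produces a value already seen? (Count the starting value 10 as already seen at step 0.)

3

10 = (2,0)_5 → 2³ + 0³ = 8
8 = (1,3)_5 → 1³ + 3³ = 28
28 = (1,0,3)_5 → 1³ + 0³ + 3³ = 28  — 28 repeats.
That took 3 steps.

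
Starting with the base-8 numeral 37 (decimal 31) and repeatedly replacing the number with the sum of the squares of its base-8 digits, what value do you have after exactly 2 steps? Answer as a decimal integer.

53

31 = (3,7)_8 → 3² + 7² = 9 + 49 = 58
58 = (7,2)_8 → 7² + 2² = 49 + 4 = 53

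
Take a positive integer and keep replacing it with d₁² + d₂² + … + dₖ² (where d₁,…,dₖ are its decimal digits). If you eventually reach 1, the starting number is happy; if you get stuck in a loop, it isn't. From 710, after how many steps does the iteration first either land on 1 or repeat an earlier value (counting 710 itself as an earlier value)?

13

710 → 50
50 → 25
25 → 29
29 → 85
85 → 89
89 → 145
145 → 42
42 → 20
20 → 4
4 → 16
16 → 37
37 → 58
58 → 89  — 89 repeats.
That took 13 steps.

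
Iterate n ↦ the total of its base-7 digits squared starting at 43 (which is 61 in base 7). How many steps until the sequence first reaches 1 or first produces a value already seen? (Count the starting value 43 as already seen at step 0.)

43 = (6,1)_7 → 6² + 1² = 37
37 = (5,2)_7 → 5² + 2² = 29
29 = (4,1)_7 → 4² + 1² = 17
17 = (2,3)_7 → 2² + 3² = 13
13 = (1,6)_7 → 1² + 6² = 37  — 37 repeats.
That took 5 steps.

5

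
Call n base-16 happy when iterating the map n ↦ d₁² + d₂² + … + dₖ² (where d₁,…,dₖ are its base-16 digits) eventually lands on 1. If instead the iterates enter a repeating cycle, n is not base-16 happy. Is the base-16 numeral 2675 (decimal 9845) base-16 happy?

base-16 happy

9845 = (2,6,7,5)_16 → 2² + 6² + 7² + 5² = 4 + 36 + 49 + 25 = 114
114 = (7,2)_16 → 7² + 2² = 49 + 4 = 53
53 = (3,5)_16 → 3² + 5² = 9 + 25 = 34
34 = (2,2)_16 → 2² + 2² = 4 + 4 = 8
8 = (8)_16 → 8² = 64
64 = (4,0)_16 → 4² + 0² = 16 + 0 = 16
16 = (1,0)_16 → 1² + 0² = 1 + 0 = 1  — reached 1.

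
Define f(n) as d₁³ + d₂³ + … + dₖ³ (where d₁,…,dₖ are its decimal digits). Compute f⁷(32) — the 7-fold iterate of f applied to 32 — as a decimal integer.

32 → 3³ + 2³ = 27 + 8 = 35
35 → 3³ + 5³ = 27 + 125 = 152
152 → 1³ + 5³ + 2³ = 1 + 125 + 8 = 134
134 → 1³ + 3³ + 4³ = 1 + 27 + 64 = 92
92 → 9³ + 2³ = 729 + 8 = 737
737 → 7³ + 3³ + 7³ = 343 + 27 + 343 = 713
713 → 7³ + 1³ + 3³ = 343 + 1 + 27 = 371

371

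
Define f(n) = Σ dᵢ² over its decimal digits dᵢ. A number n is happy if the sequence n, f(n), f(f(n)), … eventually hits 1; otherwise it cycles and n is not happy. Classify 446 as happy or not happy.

446 → 4² + 4² + 6² = 68
68 → 6² + 8² = 100
100 → 1² + 0² + 0² = 1  — reached 1.

happy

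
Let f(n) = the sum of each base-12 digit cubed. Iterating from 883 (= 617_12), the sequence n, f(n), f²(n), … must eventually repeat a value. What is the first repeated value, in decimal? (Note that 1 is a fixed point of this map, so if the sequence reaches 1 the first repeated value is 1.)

883 = (6,1,7)_12 → 560
560 = (3,10,8)_12 → 1539
1539 = (10,8,3)_12 → 1539  — 1539 already appeared earlier.

1539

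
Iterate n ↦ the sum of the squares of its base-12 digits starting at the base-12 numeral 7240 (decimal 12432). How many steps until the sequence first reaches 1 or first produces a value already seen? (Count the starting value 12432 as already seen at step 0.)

13

12432 = (7,2,4,0)_12 → 7² + 2² + 4² + 0² = 49 + 4 + 16 + 0 = 69
69 = (5,9)_12 → 5² + 9² = 25 + 81 = 106
106 = (8,10)_12 → 8² + 10² = 64 + 100 = 164
164 = (1,1,8)_12 → 1² + 1² + 8² = 1 + 1 + 64 = 66
66 = (5,6)_12 → 5² + 6² = 25 + 36 = 61
61 = (5,1)_12 → 5² + 1² = 25 + 1 = 26
26 = (2,2)_12 → 2² + 2² = 4 + 4 = 8
8 = (8)_12 → 8² = 64
64 = (5,4)_12 → 5² + 4² = 25 + 16 = 41
41 = (3,5)_12 → 3² + 5² = 9 + 25 = 34
34 = (2,10)_12 → 2² + 10² = 4 + 100 = 104
104 = (8,8)_12 → 8² + 8² = 64 + 64 = 128
128 = (10,8)_12 → 10² + 8² = 100 + 64 = 164  — 164 repeats.
That took 13 steps.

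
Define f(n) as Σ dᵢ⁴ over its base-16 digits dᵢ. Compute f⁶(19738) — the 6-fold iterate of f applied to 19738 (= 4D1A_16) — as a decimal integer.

19738 = (4,13,1,10)_16 → 4⁴ + 13⁴ + 1⁴ + 10⁴ = 256 + 28561 + 1 + 10000 = 38818
38818 = (9,7,10,2)_16 → 9⁴ + 7⁴ + 10⁴ + 2⁴ = 6561 + 2401 + 10000 + 16 = 18978
18978 = (4,10,2,2)_16 → 4⁴ + 10⁴ + 2⁴ + 2⁴ = 256 + 10000 + 16 + 16 = 10288
10288 = (2,8,3,0)_16 → 2⁴ + 8⁴ + 3⁴ + 0⁴ = 16 + 4096 + 81 + 0 = 4193
4193 = (1,0,6,1)_16 → 1⁴ + 0⁴ + 6⁴ + 1⁴ = 1 + 0 + 1296 + 1 = 1298
1298 = (5,1,2)_16 → 5⁴ + 1⁴ + 2⁴ = 625 + 1 + 16 = 642

642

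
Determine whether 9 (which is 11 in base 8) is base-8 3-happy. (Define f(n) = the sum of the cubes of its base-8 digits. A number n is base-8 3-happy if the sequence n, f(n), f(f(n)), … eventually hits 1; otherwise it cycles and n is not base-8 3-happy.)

9 = (1,1)_8 → 1³ + 1³ = 1 + 1 = 2
2 = (2)_8 → 2³ = 8
8 = (1,0)_8 → 1³ + 0³ = 1 + 0 = 1  — reached 1.

base-8 3-happy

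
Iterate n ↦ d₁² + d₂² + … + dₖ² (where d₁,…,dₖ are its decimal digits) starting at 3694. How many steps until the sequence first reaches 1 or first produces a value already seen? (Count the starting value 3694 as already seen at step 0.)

15

3694 → 142
142 → 21
21 → 5
5 → 25
25 → 29
29 → 85
85 → 89
89 → 145
145 → 42
42 → 20
20 → 4
4 → 16
16 → 37
37 → 58
58 → 89  — 89 repeats.
That took 15 steps.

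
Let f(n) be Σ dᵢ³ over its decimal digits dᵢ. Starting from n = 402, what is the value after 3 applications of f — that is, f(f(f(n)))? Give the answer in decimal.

153

402 → 4³ + 0³ + 2³ = 72
72 → 7³ + 2³ = 351
351 → 3³ + 5³ + 1³ = 153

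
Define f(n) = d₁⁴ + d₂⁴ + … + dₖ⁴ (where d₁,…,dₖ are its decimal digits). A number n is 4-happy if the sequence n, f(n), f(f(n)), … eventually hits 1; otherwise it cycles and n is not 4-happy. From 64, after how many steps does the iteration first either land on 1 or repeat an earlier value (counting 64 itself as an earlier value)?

10

64 → 6⁴ + 4⁴ = 1552
1552 → 1⁴ + 5⁴ + 5⁴ + 2⁴ = 1267
1267 → 1⁴ + 2⁴ + 6⁴ + 7⁴ = 3714
3714 → 3⁴ + 7⁴ + 1⁴ + 4⁴ = 2739
2739 → 2⁴ + 7⁴ + 3⁴ + 9⁴ = 9059
9059 → 9⁴ + 0⁴ + 5⁴ + 9⁴ = 13747
13747 → 1⁴ + 3⁴ + 7⁴ + 4⁴ + 7⁴ = 5140
5140 → 5⁴ + 1⁴ + 4⁴ + 0⁴ = 882
882 → 8⁴ + 8⁴ + 2⁴ = 8208
8208 → 8⁴ + 2⁴ + 0⁴ + 8⁴ = 8208  — 8208 repeats.
That took 10 steps.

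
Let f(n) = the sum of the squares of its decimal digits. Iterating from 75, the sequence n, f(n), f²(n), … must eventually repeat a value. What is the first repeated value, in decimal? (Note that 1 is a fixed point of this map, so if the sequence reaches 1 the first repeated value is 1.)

37

75 → 7² + 5² = 74
74 → 7² + 4² = 65
65 → 6² + 5² = 61
61 → 6² + 1² = 37
37 → 3² + 7² = 58
58 → 5² + 8² = 89
89 → 8² + 9² = 145
145 → 1² + 4² + 5² = 42
42 → 4² + 2² = 20
20 → 2² + 0² = 4
4 → 4² = 16
16 → 1² + 6² = 37  — 37 already appeared earlier.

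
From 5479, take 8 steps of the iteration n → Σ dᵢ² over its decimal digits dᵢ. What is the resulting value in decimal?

89

5479 → 5² + 4² + 7² + 9² = 171
171 → 1² + 7² + 1² = 51
51 → 5² + 1² = 26
26 → 2² + 6² = 40
40 → 4² + 0² = 16
16 → 1² + 6² = 37
37 → 3² + 7² = 58
58 → 5² + 8² = 89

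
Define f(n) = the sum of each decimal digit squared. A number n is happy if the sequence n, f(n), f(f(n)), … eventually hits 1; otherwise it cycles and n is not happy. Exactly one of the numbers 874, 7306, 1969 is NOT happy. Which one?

1969

874: 874 → 129 → 86 → 100 → 1  — reaches 1 (happy)
7306: 7306 → 94 → 97 → 130 → 10 → 1  — reaches 1 (happy)
1969: 1969 → 199 → 163 → 46 → 52 → 29 → 85 → 89 → 145 → 42 → 20 → 4 → 16 → 37 → 58 → 89  — repeats 89 (not happy)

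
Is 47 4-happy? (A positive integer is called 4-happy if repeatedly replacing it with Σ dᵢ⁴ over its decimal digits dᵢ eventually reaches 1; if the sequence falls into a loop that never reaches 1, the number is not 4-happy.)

not 4-happy

47 → 4⁴ + 7⁴ = 256 + 2401 = 2657
2657 → 2⁴ + 6⁴ + 5⁴ + 7⁴ = 16 + 1296 + 625 + 2401 = 4338
4338 → 4⁴ + 3⁴ + 3⁴ + 8⁴ = 256 + 81 + 81 + 4096 = 4514
4514 → 4⁴ + 5⁴ + 1⁴ + 4⁴ = 256 + 625 + 1 + 256 = 1138
1138 → 1⁴ + 1⁴ + 3⁴ + 8⁴ = 1 + 1 + 81 + 4096 = 4179
4179 → 4⁴ + 1⁴ + 7⁴ + 9⁴ = 256 + 1 + 2401 + 6561 = 9219
9219 → 9⁴ + 2⁴ + 1⁴ + 9⁴ = 6561 + 16 + 1 + 6561 = 13139
13139 → 1⁴ + 3⁴ + 1⁴ + 3⁴ + 9⁴ = 1 + 81 + 1 + 81 + 6561 = 6725
6725 → 6⁴ + 7⁴ + 2⁴ + 5⁴ = 1296 + 2401 + 16 + 625 = 4338  — 4338 already seen; the sequence cycles without reaching 1.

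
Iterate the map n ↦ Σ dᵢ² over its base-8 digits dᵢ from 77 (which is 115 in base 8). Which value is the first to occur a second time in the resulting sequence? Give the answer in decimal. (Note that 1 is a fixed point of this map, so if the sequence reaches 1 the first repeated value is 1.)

77 = (1,1,5)_8 → 1² + 1² + 5² = 1 + 1 + 25 = 27
27 = (3,3)_8 → 3² + 3² = 9 + 9 = 18
18 = (2,2)_8 → 2² + 2² = 4 + 4 = 8
8 = (1,0)_8 → 1² + 0² = 1 + 0 = 1  — reached the fixed point 1.
1 → 1, so 1 is the first repeated value.

1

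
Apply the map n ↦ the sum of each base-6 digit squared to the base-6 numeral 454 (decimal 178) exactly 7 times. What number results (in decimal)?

178 = (4,5,4)_6 → 4² + 5² + 4² = 57
57 = (1,3,3)_6 → 1² + 3² + 3² = 19
19 = (3,1)_6 → 3² + 1² = 10
10 = (1,4)_6 → 1² + 4² = 17
17 = (2,5)_6 → 2² + 5² = 29
29 = (4,5)_6 → 4² + 5² = 41
41 = (1,0,5)_6 → 1² + 0² + 5² = 26

26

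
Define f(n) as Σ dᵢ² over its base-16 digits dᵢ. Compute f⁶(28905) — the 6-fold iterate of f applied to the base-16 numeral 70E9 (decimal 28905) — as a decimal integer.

28905 = (7,0,14,9)_16 → 7² + 0² + 14² + 9² = 49 + 0 + 196 + 81 = 326
326 = (1,4,6)_16 → 1² + 4² + 6² = 1 + 16 + 36 = 53
53 = (3,5)_16 → 3² + 5² = 9 + 25 = 34
34 = (2,2)_16 → 2² + 2² = 4 + 4 = 8
8 = (8)_16 → 8² = 64
64 = (4,0)_16 → 4² + 0² = 16 + 0 = 16

16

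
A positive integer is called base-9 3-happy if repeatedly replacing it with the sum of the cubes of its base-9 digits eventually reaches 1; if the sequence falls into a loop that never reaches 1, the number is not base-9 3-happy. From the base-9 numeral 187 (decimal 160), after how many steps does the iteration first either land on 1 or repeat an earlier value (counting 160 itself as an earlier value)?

160 = (1,8,7)_9 → 1³ + 8³ + 7³ = 856
856 = (1,1,5,1)_9 → 1³ + 1³ + 5³ + 1³ = 128
128 = (1,5,2)_9 → 1³ + 5³ + 2³ = 134
134 = (1,5,8)_9 → 1³ + 5³ + 8³ = 638
638 = (7,7,8)_9 → 7³ + 7³ + 8³ = 1198
1198 = (1,5,7,1)_9 → 1³ + 5³ + 7³ + 1³ = 470
470 = (5,7,2)_9 → 5³ + 7³ + 2³ = 476
476 = (5,7,8)_9 → 5³ + 7³ + 8³ = 980
980 = (1,3,0,8)_9 → 1³ + 3³ + 0³ + 8³ = 540
540 = (6,6,0)_9 → 6³ + 6³ + 0³ = 432
432 = (5,3,0)_9 → 5³ + 3³ + 0³ = 152
152 = (1,7,8)_9 → 1³ + 7³ + 8³ = 856  — 856 repeats.
That took 12 steps.

12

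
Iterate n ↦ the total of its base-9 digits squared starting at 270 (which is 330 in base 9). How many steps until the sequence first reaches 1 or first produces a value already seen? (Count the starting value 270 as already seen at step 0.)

5

270 = (3,3,0)_9 → 3² + 3² + 0² = 18
18 = (2,0)_9 → 2² + 0² = 4
4 = (4)_9 → 4² = 16
16 = (1,7)_9 → 1² + 7² = 50
50 = (5,5)_9 → 5² + 5² = 50  — 50 repeats.
That took 5 steps.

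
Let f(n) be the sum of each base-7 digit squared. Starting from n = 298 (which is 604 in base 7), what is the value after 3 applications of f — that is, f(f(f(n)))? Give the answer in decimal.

298 = (6,0,4)_7 → 6² + 0² + 4² = 36 + 0 + 16 = 52
52 = (1,0,3)_7 → 1² + 0² + 3² = 1 + 0 + 9 = 10
10 = (1,3)_7 → 1² + 3² = 1 + 9 = 10

10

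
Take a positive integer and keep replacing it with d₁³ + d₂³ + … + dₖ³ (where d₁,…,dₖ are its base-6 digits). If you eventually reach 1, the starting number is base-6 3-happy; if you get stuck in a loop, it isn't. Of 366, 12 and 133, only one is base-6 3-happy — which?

366: 366 → 66 → 126 → 54 → 28 → 128 → 62 → 73 → 9 → 28  — repeats 28 (not base-6 3-happy)
12: 12 → 8 → 9 → 28 → 128 → 62 → 73 → 9  — repeats 9 (not base-6 3-happy)
133: 133 → 92 → 43 → 3 → 27 → 91 → 36 → 1  — reaches 1 (base-6 3-happy)

133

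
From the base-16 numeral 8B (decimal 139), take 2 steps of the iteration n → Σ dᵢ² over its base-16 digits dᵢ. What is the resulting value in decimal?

139 = (8,11)_16 → 8² + 11² = 64 + 121 = 185
185 = (11,9)_16 → 11² + 9² = 121 + 81 = 202

202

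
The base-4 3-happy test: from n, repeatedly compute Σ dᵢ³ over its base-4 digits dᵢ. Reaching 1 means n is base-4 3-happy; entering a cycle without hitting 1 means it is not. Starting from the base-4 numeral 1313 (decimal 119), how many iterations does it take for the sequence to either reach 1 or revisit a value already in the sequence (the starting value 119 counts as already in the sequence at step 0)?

119 = (1,3,1,3)_4 → 56
56 = (3,2,0)_4 → 35
35 = (2,0,3)_4 → 35  — 35 repeats.
That took 3 steps.

3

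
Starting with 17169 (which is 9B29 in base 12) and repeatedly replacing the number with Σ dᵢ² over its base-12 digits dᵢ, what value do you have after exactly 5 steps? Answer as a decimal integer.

17169 = (9,11,2,9)_12 → 9² + 11² + 2² + 9² = 287
287 = (1,11,11)_12 → 1² + 11² + 11² = 243
243 = (1,8,3)_12 → 1² + 8² + 3² = 74
74 = (6,2)_12 → 6² + 2² = 40
40 = (3,4)_12 → 3² + 4² = 25

25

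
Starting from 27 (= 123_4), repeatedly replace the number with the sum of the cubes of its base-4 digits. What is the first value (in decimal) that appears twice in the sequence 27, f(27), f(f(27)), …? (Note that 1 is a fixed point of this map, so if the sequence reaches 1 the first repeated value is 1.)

9

27 = (1,2,3)_4 → 1³ + 2³ + 3³ = 1 + 8 + 27 = 36
36 = (2,1,0)_4 → 2³ + 1³ + 0³ = 8 + 1 + 0 = 9
9 = (2,1)_4 → 2³ + 1³ = 8 + 1 = 9  — 9 already appeared earlier.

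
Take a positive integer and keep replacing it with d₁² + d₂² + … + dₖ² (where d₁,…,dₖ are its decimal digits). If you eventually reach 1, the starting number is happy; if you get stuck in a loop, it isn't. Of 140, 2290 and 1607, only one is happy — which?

140: 140 → 17 → 50 → 25 → 29 → 85 → 89 → 145 → 42 → 20 → 4 → 16 → 37 → 58 → 89  — repeats 89 (not happy)
2290: 2290 → 89 → 145 → 42 → 20 → 4 → 16 → 37 → 58 → 89  — repeats 89 (not happy)
1607: 1607 → 86 → 100 → 1  — reaches 1 (happy)

1607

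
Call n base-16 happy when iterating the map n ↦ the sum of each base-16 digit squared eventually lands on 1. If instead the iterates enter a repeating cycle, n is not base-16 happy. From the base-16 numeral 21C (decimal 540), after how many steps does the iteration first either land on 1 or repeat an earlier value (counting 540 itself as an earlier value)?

7

540 = (2,1,12)_16 → 2² + 1² + 12² = 4 + 1 + 144 = 149
149 = (9,5)_16 → 9² + 5² = 81 + 25 = 106
106 = (6,10)_16 → 6² + 10² = 36 + 100 = 136
136 = (8,8)_16 → 8² + 8² = 64 + 64 = 128
128 = (8,0)_16 → 8² + 0² = 64 + 0 = 64
64 = (4,0)_16 → 4² + 0² = 16 + 0 = 16
16 = (1,0)_16 → 1² + 0² = 1 + 0 = 1  — reached 1.
That took 7 steps.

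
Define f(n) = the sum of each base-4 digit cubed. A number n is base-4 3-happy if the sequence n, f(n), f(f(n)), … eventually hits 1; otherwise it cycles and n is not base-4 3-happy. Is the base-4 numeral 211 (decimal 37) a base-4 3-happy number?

base-4 3-happy

37 = (2,1,1)_4 → 2³ + 1³ + 1³ = 10
10 = (2,2)_4 → 2³ + 2³ = 16
16 = (1,0,0)_4 → 1³ + 0³ + 0³ = 1  — reached 1.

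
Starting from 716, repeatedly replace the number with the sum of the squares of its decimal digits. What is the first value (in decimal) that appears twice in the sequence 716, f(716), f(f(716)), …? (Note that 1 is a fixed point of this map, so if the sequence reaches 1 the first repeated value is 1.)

716 → 7² + 1² + 6² = 86
86 → 8² + 6² = 100
100 → 1² + 0² + 0² = 1  — reached the fixed point 1.
1 → 1, so 1 is the first repeated value.

1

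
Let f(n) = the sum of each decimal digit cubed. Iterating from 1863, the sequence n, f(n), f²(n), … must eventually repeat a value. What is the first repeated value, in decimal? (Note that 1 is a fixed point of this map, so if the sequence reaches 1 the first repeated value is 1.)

153

1863 → 756
756 → 684
684 → 792
792 → 1080
1080 → 513
513 → 153
153 → 153  — 153 already appeared earlier.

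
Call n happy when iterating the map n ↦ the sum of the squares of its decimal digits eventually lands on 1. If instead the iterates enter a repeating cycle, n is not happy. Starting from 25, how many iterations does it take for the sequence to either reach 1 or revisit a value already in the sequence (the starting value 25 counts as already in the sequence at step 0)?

11

25 → 29
29 → 85
85 → 89
89 → 145
145 → 42
42 → 20
20 → 4
4 → 16
16 → 37
37 → 58
58 → 89  — 89 repeats.
That took 11 steps.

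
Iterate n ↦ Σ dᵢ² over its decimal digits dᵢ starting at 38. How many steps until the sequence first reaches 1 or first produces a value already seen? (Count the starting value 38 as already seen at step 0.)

38 → 3² + 8² = 9 + 64 = 73
73 → 7² + 3² = 49 + 9 = 58
58 → 5² + 8² = 25 + 64 = 89
89 → 8² + 9² = 64 + 81 = 145
145 → 1² + 4² + 5² = 1 + 16 + 25 = 42
42 → 4² + 2² = 16 + 4 = 20
20 → 2² + 0² = 4 + 0 = 4
4 → 4² = 16
16 → 1² + 6² = 1 + 36 = 37
37 → 3² + 7² = 9 + 49 = 58  — 58 repeats.
That took 10 steps.

10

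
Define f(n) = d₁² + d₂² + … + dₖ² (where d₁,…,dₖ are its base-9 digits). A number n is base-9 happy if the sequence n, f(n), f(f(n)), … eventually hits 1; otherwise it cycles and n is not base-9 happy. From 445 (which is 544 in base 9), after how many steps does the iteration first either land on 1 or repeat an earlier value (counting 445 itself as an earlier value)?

445 = (5,4,4)_9 → 5² + 4² + 4² = 25 + 16 + 16 = 57
57 = (6,3)_9 → 6² + 3² = 36 + 9 = 45
45 = (5,0)_9 → 5² + 0² = 25 + 0 = 25
25 = (2,7)_9 → 2² + 7² = 4 + 49 = 53
53 = (5,8)_9 → 5² + 8² = 25 + 64 = 89
89 = (1,0,8)_9 → 1² + 0² + 8² = 1 + 0 + 64 = 65
65 = (7,2)_9 → 7² + 2² = 49 + 4 = 53  — 53 repeats.
That took 7 steps.

7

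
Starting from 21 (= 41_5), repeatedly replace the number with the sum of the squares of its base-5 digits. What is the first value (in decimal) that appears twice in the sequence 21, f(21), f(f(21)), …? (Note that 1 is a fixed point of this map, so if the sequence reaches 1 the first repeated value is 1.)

21 = (4,1)_5 → 4² + 1² = 17
17 = (3,2)_5 → 3² + 2² = 13
13 = (2,3)_5 → 2² + 3² = 13  — 13 already appeared earlier.

13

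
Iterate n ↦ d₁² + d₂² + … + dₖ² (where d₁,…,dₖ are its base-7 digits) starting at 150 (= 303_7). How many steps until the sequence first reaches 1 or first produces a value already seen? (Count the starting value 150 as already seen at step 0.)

9

150 = (3,0,3)_7 → 3² + 0² + 3² = 9 + 0 + 9 = 18
18 = (2,4)_7 → 2² + 4² = 4 + 16 = 20
20 = (2,6)_7 → 2² + 6² = 4 + 36 = 40
40 = (5,5)_7 → 5² + 5² = 25 + 25 = 50
50 = (1,0,1)_7 → 1² + 0² + 1² = 1 + 0 + 1 = 2
2 = (2)_7 → 2² = 4
4 = (4)_7 → 4² = 16
16 = (2,2)_7 → 2² + 2² = 4 + 4 = 8
8 = (1,1)_7 → 1² + 1² = 1 + 1 = 2  — 2 repeats.
That took 9 steps.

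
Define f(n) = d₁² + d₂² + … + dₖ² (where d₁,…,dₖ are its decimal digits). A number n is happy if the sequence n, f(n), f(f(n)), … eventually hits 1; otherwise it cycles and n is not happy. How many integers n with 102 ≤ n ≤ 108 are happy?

102: 102 → 5 → 25 → 29 → 85 → 89 → 145 → 42 → 20 → 4 → 16 → 37 → 58 → 89  — not happy
103: 103 → 10 → 1  — happy
104: 104 → 17 → 50 → 25 → 29 → 85 → 89 → 145 → 42 → 20 → 4 → 16 → 37 → 58 → 89  — not happy
105: 105 → 26 → 40 → 16 → 37 → 58 → 89 → 145 → 42 → 20 → 4 → 16  — not happy
106: 106 → 37 → 58 → 89 → 145 → 42 → 20 → 4 → 16 → 37  — not happy
107: 107 → 50 → 25 → 29 → 85 → 89 → 145 → 42 → 20 → 4 → 16 → 37 → 58 → 89  — not happy
108: 108 → 65 → 61 → 37 → 58 → 89 → 145 → 42 → 20 → 4 → 16 → 37  — not happy
happy: 103

1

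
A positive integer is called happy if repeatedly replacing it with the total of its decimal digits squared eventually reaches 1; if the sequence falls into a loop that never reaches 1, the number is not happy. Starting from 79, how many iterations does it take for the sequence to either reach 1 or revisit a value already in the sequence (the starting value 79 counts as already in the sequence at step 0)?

3

79 → 7² + 9² = 49 + 81 = 130
130 → 1² + 3² + 0² = 1 + 9 + 0 = 10
10 → 1² + 0² = 1 + 0 = 1  — reached 1.
That took 3 steps.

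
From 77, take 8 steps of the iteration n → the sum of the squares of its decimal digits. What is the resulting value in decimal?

58

77 → 7² + 7² = 49 + 49 = 98
98 → 9² + 8² = 81 + 64 = 145
145 → 1² + 4² + 5² = 1 + 16 + 25 = 42
42 → 4² + 2² = 16 + 4 = 20
20 → 2² + 0² = 4 + 0 = 4
4 → 4² = 16
16 → 1² + 6² = 1 + 36 = 37
37 → 3² + 7² = 9 + 49 = 58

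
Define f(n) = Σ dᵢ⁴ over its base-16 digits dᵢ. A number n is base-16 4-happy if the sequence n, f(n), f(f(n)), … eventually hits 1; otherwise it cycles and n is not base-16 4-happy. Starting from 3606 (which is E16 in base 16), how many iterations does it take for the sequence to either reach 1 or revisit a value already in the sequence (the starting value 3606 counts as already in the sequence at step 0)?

3606 = (14,1,6)_16 → 14⁴ + 1⁴ + 6⁴ = 38416 + 1 + 1296 = 39713
39713 = (9,11,2,1)_16 → 9⁴ + 11⁴ + 2⁴ + 1⁴ = 6561 + 14641 + 16 + 1 = 21219
21219 = (5,2,14,3)_16 → 5⁴ + 2⁴ + 14⁴ + 3⁴ = 625 + 16 + 38416 + 81 = 39138
39138 = (9,8,14,2)_16 → 9⁴ + 8⁴ + 14⁴ + 2⁴ = 6561 + 4096 + 38416 + 16 = 49089
49089 = (11,15,12,1)_16 → 11⁴ + 15⁴ + 12⁴ + 1⁴ = 14641 + 50625 + 20736 + 1 = 86003
86003 = (1,4,15,15,3)_16 → 1⁴ + 4⁴ + 15⁴ + 15⁴ + 3⁴ = 1 + 256 + 50625 + 50625 + 81 = 101588
101588 = (1,8,12,13,4)_16 → 1⁴ + 8⁴ + 12⁴ + 13⁴ + 4⁴ = 1 + 4096 + 20736 + 28561 + 256 = 53650
53650 = (13,1,9,2)_16 → 13⁴ + 1⁴ + 9⁴ + 2⁴ = 28561 + 1 + 6561 + 16 = 35139
35139 = (8,9,4,3)_16 → 8⁴ + 9⁴ + 4⁴ + 3⁴ = 4096 + 6561 + 256 + 81 = 10994
10994 = (2,10,15,2)_16 → 2⁴ + 10⁴ + 15⁴ + 2⁴ = 16 + 10000 + 50625 + 16 = 60657
60657 = (14,12,15,1)_16 → 14⁴ + 12⁴ + 15⁴ + 1⁴ = 38416 + 20736 + 50625 + 1 = 109778
109778 = (1,10,12,13,2)_16 → 1⁴ + 10⁴ + 12⁴ + 13⁴ + 2⁴ = 1 + 10000 + 20736 + 28561 + 16 = 59314
59314 = (14,7,11,2)_16 → 14⁴ + 7⁴ + 11⁴ + 2⁴ = 38416 + 2401 + 14641 + 16 = 55474
55474 = (13,8,11,2)_16 → 13⁴ + 8⁴ + 11⁴ + 2⁴ = 28561 + 4096 + 14641 + 16 = 47314
47314 = (11,8,13,2)_16 → 11⁴ + 8⁴ + 13⁴ + 2⁴ = 14641 + 4096 + 28561 + 16 = 47314  — 47314 repeats.
That took 15 steps.

15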